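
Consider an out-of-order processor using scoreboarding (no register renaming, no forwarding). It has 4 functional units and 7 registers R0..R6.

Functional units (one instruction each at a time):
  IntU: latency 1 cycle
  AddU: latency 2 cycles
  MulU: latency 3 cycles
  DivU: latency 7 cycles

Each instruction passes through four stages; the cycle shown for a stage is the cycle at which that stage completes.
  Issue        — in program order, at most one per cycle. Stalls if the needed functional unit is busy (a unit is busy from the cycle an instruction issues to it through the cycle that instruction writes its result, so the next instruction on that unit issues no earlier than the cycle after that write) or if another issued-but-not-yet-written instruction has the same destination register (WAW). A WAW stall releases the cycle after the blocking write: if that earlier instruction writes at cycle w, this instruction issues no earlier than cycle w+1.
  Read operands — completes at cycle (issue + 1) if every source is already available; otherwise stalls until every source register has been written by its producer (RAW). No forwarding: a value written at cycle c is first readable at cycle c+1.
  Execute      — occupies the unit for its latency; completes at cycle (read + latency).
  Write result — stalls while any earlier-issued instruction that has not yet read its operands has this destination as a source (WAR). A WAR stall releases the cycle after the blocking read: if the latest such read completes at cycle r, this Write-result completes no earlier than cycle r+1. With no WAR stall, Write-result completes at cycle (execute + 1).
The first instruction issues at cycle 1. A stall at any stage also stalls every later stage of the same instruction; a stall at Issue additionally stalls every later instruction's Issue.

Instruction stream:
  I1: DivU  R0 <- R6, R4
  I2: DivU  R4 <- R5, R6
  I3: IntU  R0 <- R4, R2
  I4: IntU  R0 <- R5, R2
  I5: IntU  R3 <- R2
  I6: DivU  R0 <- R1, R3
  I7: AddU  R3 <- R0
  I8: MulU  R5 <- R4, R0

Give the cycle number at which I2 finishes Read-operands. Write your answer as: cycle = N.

t=1  I1→DivU
t=2  I1 RO
t=9  I1 EX
t=10  I1 WR R0
t=11  I2→DivU
t=12  I2 RO | I3→IntU
t=19  I2 EX
t=20  I2 WR R4
t=21  I3 RO
t=22  I3 EX
t=23  I3 WR R0
t=24  I4→IntU
t=25  I4 RO
t=26  I4 EX
t=27  I4 WR R0
t=28  I5→IntU
t=29  I5 RO | I6→DivU
t=30  I5 EX
t=31  I5 WR R3
t=32  I6 RO | I7→AddU
t=33  I8→MulU
t=39  I6 EX
t=40  I6 WR R0
t=41  I7 RO | I8 RO
t=43  I7 EX
t=44  I7 WR R3 | I8 EX
t=45  I8 WR R5

cycle = 12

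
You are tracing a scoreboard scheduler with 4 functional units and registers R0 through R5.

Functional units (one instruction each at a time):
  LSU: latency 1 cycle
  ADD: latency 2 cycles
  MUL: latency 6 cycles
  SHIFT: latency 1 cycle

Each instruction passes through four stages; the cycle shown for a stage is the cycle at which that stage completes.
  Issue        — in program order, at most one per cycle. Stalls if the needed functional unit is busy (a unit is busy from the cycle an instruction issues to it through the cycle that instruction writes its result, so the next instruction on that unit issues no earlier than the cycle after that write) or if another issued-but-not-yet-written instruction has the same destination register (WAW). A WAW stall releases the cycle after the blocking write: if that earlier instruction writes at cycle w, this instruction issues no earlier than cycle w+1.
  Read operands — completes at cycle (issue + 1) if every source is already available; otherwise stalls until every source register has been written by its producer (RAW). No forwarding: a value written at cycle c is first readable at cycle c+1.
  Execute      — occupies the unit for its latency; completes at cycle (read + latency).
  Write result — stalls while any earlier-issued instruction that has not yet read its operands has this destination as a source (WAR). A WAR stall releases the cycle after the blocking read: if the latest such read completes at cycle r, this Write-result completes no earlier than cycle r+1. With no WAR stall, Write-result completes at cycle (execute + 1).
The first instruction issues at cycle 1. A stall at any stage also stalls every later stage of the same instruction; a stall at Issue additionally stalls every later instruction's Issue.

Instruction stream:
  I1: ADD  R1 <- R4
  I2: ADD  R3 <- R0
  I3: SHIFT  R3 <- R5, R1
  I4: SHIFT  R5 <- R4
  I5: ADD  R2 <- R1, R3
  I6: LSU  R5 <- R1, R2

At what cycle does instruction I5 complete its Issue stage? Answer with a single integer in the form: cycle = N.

cycle = 16

[1] issue I1 (ADD)
[2] I1 read-ops
[4] I1 finished on ADD
[5] I1→R1
[6] issue I2 (ADD)
[7] I2 read-ops
[9] I2 finished on ADD
[10] I2→R3
[11] issue I3 (SHIFT)
[12] I3 read-ops
[13] I3 finished on SHIFT
[14] I3→R3
[15] issue I4 (SHIFT)
[16] I4 read-ops, issue I5 (ADD)
[17] I4 finished on SHIFT, I5 read-ops
[18] I4→R5
[19] I5 finished on ADD, issue I6 (LSU)
[20] I5→R2
[21] I6 read-ops
[22] I6 finished on LSU
[23] I6→R5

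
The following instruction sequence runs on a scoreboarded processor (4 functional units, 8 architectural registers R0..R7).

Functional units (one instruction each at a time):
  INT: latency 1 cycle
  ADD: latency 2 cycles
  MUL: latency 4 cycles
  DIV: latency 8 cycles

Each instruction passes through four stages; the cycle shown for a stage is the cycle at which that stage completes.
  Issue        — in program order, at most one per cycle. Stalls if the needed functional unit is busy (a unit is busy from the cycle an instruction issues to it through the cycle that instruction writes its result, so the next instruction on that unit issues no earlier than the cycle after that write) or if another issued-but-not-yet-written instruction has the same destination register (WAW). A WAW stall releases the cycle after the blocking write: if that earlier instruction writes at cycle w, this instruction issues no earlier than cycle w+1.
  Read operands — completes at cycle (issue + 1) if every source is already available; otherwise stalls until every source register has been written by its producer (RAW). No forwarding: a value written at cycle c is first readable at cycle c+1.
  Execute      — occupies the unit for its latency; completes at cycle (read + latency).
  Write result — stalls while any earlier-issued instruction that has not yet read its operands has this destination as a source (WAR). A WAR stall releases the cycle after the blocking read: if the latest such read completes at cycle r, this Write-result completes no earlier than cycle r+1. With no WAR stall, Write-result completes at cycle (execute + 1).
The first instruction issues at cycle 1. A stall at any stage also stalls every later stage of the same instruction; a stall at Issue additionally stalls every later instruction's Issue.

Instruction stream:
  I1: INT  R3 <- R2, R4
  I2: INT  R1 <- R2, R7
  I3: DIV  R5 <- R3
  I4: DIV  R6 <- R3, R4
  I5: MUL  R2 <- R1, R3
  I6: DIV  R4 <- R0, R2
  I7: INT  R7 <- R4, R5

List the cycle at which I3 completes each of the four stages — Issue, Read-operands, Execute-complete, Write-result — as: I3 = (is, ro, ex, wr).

I3 = (6, 7, 15, 16)

t=1  I1→INT
t=2  I1 RO
t=3  I1 EX
t=4  I1 WR R3
t=5  I2→INT
t=6  I2 RO · I3→DIV
t=7  I2 EX · I3 RO
t=8  I2 WR R1
t=15  I3 EX
t=16  I3 WR R5
t=17  I4→DIV
t=18  I4 RO · I5→MUL
t=19  I5 RO
t=23  I5 EX
t=24  I5 WR R2
t=26  I4 EX
t=27  I4 WR R6
t=28  I6→DIV
t=29  I6 RO · I7→INT
t=37  I6 EX
t=38  I6 WR R4
t=39  I7 RO
t=40  I7 EX
t=41  I7 WR R7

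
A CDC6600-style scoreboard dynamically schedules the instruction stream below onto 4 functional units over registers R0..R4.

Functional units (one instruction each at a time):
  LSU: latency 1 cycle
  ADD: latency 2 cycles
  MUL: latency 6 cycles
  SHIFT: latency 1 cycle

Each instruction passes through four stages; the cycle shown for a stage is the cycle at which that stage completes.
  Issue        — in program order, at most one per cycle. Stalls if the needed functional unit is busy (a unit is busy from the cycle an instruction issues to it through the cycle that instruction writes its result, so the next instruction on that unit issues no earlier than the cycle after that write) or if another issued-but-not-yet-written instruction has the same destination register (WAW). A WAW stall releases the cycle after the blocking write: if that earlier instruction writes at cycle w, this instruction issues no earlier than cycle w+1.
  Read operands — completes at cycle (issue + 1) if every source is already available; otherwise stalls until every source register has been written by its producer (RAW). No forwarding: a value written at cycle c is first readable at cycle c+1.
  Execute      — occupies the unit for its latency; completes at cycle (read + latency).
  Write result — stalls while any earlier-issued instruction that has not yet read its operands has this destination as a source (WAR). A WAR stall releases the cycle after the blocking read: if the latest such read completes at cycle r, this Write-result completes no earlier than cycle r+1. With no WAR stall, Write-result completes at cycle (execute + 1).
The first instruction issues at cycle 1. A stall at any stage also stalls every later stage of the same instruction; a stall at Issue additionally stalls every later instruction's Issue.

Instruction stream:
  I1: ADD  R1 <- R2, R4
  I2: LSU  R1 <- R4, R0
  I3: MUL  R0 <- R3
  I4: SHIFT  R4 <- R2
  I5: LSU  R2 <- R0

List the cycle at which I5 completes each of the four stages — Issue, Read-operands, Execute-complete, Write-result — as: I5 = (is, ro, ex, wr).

c1: I1 issues→ADD
c2: I1 reads
c4: I1 exec-done
c5: I1 writes R1
c6: I2 issues→LSU
c7: I2 reads | I3 issues→MUL
c8: I2 exec-done | I3 reads | I4 issues→SHIFT
c9: I2 writes R1 | I4 reads
c10: I4 exec-done | I5 issues→LSU
c11: I4 writes R4
c14: I3 exec-done
c15: I3 writes R0
c16: I5 reads
c17: I5 exec-done
c18: I5 writes R2

I5 = (10, 16, 17, 18)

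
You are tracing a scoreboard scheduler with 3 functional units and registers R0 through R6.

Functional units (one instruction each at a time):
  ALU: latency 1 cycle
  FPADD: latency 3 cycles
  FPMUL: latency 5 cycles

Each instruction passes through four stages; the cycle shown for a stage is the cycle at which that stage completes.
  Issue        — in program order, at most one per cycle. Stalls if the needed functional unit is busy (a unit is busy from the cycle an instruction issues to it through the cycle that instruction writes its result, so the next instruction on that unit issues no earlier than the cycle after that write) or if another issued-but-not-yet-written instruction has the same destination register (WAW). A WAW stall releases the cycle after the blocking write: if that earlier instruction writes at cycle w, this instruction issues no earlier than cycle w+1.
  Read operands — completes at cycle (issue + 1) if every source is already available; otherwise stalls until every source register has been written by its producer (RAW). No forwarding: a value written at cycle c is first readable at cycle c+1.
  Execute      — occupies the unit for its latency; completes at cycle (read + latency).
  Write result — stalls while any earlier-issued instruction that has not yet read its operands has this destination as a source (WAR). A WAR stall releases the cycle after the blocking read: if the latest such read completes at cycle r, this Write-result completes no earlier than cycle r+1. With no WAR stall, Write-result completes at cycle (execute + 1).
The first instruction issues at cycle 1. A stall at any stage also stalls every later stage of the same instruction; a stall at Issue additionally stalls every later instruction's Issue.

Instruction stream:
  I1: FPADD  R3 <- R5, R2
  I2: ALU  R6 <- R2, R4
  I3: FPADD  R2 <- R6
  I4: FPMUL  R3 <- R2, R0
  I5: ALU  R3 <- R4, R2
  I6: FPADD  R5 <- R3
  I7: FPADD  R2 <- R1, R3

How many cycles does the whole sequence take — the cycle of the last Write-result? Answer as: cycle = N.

[1] I1 issues→FPADD
[2] I1 reads, I2 issues→ALU
[3] I2 reads
[4] I2 exec-done
[5] I1 exec-done, I2 writes R6
[6] I1 writes R3
[7] I3 issues→FPADD
[8] I3 reads, I4 issues→FPMUL
[11] I3 exec-done
[12] I3 writes R2
[13] I4 reads
[18] I4 exec-done
[19] I4 writes R3
[20] I5 issues→ALU
[21] I5 reads, I6 issues→FPADD
[22] I5 exec-done
[23] I5 writes R3
[24] I6 reads
[27] I6 exec-done
[28] I6 writes R5
[29] I7 issues→FPADD
[30] I7 reads
[33] I7 exec-done
[34] I7 writes R2

cycle = 34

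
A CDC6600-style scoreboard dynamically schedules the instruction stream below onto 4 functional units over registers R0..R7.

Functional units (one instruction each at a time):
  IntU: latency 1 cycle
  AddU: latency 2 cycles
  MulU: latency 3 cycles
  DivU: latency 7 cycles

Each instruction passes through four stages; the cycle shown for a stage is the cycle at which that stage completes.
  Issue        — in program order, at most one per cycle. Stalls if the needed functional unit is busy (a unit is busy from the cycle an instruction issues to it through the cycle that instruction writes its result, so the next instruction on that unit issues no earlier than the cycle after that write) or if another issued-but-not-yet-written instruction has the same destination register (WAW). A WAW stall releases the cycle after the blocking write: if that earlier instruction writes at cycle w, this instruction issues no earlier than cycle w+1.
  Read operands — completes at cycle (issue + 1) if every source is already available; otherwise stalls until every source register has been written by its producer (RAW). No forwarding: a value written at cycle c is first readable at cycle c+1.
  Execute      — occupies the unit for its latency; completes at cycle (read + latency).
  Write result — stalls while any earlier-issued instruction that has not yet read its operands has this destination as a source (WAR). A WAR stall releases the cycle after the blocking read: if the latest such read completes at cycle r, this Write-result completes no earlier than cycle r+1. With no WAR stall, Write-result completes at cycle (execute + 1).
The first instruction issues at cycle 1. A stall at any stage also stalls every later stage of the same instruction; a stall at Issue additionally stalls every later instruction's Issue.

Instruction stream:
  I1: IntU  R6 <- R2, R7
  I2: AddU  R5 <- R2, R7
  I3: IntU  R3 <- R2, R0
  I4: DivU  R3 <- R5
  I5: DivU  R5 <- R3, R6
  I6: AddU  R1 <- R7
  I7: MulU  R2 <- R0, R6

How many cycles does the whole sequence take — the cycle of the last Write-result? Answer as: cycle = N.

cycle = 28

  I1 | 1 | 2 | 3 | 4
  I2 | 2 | 3 | 5 | 6
  I3 | 5 | 6 | 7 | 8   struct: IntU busy until I1 writes@4
  I4 | 9 | 10 | 17 | 18   WAW R3: wait I3 write@8
  I5 | 19 | 20 | 27 | 28   struct: DivU busy until I4 writes@18
  I6 | 20 | 21 | 23 | 24
  I7 | 21 | 22 | 25 | 26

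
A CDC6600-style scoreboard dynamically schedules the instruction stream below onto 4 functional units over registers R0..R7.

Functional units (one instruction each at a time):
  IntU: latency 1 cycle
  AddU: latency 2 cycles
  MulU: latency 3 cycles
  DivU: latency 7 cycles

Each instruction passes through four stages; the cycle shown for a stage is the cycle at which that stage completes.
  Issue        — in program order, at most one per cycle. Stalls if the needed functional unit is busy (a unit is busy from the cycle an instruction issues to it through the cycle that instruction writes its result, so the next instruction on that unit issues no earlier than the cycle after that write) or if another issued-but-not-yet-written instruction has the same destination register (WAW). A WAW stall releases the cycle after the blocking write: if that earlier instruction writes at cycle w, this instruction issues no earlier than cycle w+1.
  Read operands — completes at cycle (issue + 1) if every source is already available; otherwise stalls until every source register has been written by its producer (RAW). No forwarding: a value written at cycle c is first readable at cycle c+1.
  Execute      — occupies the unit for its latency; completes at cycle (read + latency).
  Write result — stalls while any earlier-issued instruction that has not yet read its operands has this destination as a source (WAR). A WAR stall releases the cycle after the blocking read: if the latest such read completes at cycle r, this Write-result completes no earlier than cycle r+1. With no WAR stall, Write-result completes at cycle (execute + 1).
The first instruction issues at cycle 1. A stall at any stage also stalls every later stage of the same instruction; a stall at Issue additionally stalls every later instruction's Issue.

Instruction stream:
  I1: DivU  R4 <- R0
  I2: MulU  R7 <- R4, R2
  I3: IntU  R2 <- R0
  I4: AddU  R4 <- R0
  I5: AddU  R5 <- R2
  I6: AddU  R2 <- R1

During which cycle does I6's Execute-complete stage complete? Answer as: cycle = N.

cycle = 24

[1] issue I1 (DivU)
[2] I1 read-ops · issue I2 (MulU)
[3] issue I3 (IntU)
[4] I3 read-ops
[5] I3 finished on IntU
[9] I1 finished on DivU
[10] I1→R4
[11] I2 read-ops · issue I4 (AddU)
[12] I3→R2 · I4 read-ops
[14] I2 finished on MulU · I4 finished on AddU
[15] I2→R7 · I4→R4
[16] issue I5 (AddU)
[17] I5 read-ops
[19] I5 finished on AddU
[20] I5→R5
[21] issue I6 (AddU)
[22] I6 read-ops
[24] I6 finished on AddU
[25] I6→R2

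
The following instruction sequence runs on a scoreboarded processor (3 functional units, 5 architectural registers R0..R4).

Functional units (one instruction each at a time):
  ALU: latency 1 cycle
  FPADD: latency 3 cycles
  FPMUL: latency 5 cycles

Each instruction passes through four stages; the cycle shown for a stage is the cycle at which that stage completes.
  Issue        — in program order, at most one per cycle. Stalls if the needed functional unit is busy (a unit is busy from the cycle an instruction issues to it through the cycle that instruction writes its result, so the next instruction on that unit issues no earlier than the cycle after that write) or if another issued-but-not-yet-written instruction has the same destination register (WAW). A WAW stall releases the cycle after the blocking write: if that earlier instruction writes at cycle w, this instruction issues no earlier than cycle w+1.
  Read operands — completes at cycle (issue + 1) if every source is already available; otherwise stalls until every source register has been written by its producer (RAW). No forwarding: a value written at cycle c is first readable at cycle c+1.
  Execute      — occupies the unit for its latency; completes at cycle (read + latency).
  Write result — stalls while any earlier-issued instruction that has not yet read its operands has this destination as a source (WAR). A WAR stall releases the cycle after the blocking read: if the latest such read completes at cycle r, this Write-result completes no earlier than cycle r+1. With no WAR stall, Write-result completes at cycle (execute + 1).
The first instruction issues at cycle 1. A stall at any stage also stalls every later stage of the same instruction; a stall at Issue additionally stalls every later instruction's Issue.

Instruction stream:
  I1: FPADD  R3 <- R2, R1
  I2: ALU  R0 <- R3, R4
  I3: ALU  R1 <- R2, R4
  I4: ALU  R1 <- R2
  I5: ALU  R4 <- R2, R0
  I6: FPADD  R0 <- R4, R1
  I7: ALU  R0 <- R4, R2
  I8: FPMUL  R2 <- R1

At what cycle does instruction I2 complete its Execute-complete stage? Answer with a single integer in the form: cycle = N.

cycle 1: I1→FPADD
cycle 2: I1 RO; I2→ALU
cycle 5: I1 EX
cycle 6: I1 WR R3
cycle 7: I2 RO
cycle 8: I2 EX
cycle 9: I2 WR R0
cycle 10: I3→ALU
cycle 11: I3 RO
cycle 12: I3 EX
cycle 13: I3 WR R1
cycle 14: I4→ALU
cycle 15: I4 RO
cycle 16: I4 EX
cycle 17: I4 WR R1
cycle 18: I5→ALU
cycle 19: I5 RO; I6→FPADD
cycle 20: I5 EX
cycle 21: I5 WR R4
cycle 22: I6 RO
cycle 25: I6 EX
cycle 26: I6 WR R0
cycle 27: I7→ALU
cycle 28: I7 RO; I8→FPMUL
cycle 29: I7 EX; I8 RO
cycle 30: I7 WR R0
cycle 34: I8 EX
cycle 35: I8 WR R2

cycle = 8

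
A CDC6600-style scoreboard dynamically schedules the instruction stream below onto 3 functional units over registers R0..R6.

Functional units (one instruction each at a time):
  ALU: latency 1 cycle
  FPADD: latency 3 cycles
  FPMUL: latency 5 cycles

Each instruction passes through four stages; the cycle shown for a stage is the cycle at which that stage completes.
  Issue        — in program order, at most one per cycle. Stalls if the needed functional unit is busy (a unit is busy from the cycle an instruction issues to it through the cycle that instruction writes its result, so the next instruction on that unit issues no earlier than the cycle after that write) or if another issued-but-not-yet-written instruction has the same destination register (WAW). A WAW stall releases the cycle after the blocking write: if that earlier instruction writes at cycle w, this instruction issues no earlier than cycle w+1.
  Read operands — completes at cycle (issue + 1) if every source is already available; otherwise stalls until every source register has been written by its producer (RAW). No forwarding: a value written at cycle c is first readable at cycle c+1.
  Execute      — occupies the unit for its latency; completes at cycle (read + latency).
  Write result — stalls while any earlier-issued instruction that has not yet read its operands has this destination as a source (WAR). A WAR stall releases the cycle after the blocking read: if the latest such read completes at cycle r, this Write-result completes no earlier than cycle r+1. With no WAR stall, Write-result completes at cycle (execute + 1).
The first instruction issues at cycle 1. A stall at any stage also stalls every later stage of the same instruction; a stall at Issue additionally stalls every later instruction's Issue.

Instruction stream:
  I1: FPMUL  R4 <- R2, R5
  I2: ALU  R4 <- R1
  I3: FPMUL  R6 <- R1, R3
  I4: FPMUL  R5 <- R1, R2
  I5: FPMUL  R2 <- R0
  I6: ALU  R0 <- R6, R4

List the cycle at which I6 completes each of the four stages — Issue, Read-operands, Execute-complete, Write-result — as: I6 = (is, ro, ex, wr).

I1: IS=1 RO=2 EX=7 WR=8
I2: IS=9 RO=10 EX=11 WR=12  [WAW R4: wait I1 write@8]
I3: IS=10 RO=11 EX=16 WR=17
I4: IS=18 RO=19 EX=24 WR=25  [struct: FPMUL busy until I3 writes@17]
I5: IS=26 RO=27 EX=32 WR=33  [struct: FPMUL busy until I4 writes@25]
I6: IS=27 RO=28 EX=29 WR=30

I6 = (27, 28, 29, 30)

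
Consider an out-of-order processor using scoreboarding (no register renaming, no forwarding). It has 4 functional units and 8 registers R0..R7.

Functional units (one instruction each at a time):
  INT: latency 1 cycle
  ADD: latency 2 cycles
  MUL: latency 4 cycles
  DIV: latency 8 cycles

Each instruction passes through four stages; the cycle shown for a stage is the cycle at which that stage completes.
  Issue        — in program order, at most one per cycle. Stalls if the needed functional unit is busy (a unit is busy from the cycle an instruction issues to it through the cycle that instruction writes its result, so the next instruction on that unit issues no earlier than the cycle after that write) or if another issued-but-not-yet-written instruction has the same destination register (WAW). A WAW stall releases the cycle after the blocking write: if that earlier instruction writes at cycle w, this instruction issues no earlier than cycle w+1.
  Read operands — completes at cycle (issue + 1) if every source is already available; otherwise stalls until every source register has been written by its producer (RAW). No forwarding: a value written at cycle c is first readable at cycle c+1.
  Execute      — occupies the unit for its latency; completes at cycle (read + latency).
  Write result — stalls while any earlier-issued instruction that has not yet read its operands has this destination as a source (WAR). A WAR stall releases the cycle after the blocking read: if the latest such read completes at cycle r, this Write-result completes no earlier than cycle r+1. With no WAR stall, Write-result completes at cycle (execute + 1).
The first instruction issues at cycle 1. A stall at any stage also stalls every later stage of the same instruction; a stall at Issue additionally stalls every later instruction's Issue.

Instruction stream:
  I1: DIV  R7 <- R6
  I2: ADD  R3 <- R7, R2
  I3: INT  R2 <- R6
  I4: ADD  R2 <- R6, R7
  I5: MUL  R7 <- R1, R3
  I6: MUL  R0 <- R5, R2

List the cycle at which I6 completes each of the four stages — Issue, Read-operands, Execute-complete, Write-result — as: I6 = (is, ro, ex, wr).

I6 = (24, 25, 29, 30)

1) issue 1, read 2, done 10, write 11
2) issue 2, read 12, done 14, write 15  <RAW R7: wait I1 write@11>
3) issue 3, read 4, done 5, write 13  <WAR R2: wait I2 read@12>
4) issue 16, read 17, done 19, write 20  <struct: ADD busy until I2 writes@15>
5) issue 17, read 18, done 22, write 23
6) issue 24, read 25, done 29, write 30  <struct: MUL busy until I5 writes@23>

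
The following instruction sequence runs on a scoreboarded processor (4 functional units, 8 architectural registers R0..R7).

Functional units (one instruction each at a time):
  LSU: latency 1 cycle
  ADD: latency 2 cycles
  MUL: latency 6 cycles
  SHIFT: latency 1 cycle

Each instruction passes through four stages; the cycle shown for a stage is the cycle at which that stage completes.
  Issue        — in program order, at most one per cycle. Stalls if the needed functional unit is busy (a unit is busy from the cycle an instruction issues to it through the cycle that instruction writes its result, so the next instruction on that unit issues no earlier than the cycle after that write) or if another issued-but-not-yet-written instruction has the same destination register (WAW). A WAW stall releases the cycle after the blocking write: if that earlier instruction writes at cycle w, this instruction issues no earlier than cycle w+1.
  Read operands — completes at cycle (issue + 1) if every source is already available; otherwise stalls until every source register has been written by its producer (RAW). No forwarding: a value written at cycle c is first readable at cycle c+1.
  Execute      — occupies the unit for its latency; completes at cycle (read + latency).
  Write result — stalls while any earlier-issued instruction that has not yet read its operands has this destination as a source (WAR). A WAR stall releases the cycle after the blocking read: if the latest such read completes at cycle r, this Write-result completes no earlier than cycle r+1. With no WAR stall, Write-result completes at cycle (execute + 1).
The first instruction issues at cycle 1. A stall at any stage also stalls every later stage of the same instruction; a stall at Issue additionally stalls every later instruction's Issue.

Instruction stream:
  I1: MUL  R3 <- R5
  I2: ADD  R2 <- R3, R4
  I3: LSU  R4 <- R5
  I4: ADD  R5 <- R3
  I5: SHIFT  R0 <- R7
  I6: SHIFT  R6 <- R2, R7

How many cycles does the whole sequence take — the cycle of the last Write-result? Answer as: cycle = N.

I1  is:1  ro:2  ex:8  wr:9
I2  is:2  ro:10  ex:12  wr:13  — RAW R3: wait I1 write@9
I3  is:3  ro:4  ex:5  wr:11  — WAR R4: wait I2 read@10
I4  is:14  ro:15  ex:17  wr:18  — struct: ADD busy until I2 writes@13
I5  is:15  ro:16  ex:17  wr:18
I6  is:19  ro:20  ex:21  wr:22  — struct: SHIFT busy until I5 writes@18

cycle = 22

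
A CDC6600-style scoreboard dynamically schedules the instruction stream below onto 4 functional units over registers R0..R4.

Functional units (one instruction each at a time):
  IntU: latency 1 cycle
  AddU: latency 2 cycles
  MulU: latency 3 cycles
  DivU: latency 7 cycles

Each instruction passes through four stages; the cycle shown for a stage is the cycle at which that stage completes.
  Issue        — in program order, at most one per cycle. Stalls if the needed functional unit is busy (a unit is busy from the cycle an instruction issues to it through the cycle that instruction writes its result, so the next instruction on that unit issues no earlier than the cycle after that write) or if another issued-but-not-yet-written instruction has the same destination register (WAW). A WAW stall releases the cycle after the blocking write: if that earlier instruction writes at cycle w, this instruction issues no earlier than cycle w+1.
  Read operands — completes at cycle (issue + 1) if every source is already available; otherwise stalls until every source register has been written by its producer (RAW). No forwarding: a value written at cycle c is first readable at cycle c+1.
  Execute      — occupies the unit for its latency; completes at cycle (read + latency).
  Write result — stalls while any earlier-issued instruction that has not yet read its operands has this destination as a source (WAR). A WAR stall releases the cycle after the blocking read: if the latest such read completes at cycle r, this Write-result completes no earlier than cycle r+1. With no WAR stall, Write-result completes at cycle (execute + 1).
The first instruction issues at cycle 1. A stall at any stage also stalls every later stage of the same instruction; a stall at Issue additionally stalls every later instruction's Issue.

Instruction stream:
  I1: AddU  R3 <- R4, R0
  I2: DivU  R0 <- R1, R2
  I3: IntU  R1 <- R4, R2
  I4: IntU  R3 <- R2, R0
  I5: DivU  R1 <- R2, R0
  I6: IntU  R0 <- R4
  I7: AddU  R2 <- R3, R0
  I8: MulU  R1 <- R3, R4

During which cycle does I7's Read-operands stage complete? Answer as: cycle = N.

cycle = 19

cycle 1: issue I1 (AddU)
cycle 2: I1 read-ops | issue I2 (DivU)
cycle 3: I2 read-ops | issue I3 (IntU)
cycle 4: I1 finished on AddU | I3 read-ops
cycle 5: I1→R3 | I3 finished on IntU
cycle 6: I3→R1
cycle 7: issue I4 (IntU)
cycle 10: I2 finished on DivU
cycle 11: I2→R0
cycle 12: I4 read-ops | issue I5 (DivU)
cycle 13: I4 finished on IntU | I5 read-ops
cycle 14: I4→R3
cycle 15: issue I6 (IntU)
cycle 16: I6 read-ops | issue I7 (AddU)
cycle 17: I6 finished on IntU
cycle 18: I6→R0
cycle 19: I7 read-ops
cycle 20: I5 finished on DivU
cycle 21: I5→R1 | I7 finished on AddU
cycle 22: I7→R2 | issue I8 (MulU)
cycle 23: I8 read-ops
cycle 26: I8 finished on MulU
cycle 27: I8→R1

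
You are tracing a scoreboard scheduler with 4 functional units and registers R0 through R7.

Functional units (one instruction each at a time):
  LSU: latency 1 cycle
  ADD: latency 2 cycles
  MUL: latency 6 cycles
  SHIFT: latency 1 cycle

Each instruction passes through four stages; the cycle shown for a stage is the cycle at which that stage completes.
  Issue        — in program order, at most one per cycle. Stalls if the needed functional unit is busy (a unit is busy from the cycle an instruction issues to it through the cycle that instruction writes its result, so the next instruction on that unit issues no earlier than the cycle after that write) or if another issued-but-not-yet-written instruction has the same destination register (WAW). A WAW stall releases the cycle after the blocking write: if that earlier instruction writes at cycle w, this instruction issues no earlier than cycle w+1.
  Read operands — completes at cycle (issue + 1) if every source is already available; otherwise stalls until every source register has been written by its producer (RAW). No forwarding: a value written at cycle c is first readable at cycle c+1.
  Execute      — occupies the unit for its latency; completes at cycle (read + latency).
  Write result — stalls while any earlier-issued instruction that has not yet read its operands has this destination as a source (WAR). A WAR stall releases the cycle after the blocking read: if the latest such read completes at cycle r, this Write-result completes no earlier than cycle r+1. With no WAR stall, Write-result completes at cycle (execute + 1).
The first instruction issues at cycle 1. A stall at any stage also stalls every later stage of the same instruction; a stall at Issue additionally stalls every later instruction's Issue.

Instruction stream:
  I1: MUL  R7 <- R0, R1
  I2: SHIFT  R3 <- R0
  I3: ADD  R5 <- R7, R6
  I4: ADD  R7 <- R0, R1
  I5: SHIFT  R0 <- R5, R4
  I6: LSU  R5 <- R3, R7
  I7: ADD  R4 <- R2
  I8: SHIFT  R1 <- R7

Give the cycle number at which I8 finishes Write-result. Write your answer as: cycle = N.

cycle = 23

cycle 1: I1 issues→MUL
cycle 2: I1 reads · I2 issues→SHIFT
cycle 3: I2 reads · I3 issues→ADD
cycle 4: I2 exec-done
cycle 5: I2 writes R3
cycle 8: I1 exec-done
cycle 9: I1 writes R7
cycle 10: I3 reads
cycle 12: I3 exec-done
cycle 13: I3 writes R5
cycle 14: I4 issues→ADD
cycle 15: I4 reads · I5 issues→SHIFT
cycle 16: I5 reads · I6 issues→LSU
cycle 17: I4 exec-done · I5 exec-done
cycle 18: I4 writes R7 · I5 writes R0
cycle 19: I6 reads · I7 issues→ADD
cycle 20: I6 exec-done · I7 reads · I8 issues→SHIFT
cycle 21: I6 writes R5 · I8 reads
cycle 22: I7 exec-done · I8 exec-done
cycle 23: I7 writes R4 · I8 writes R1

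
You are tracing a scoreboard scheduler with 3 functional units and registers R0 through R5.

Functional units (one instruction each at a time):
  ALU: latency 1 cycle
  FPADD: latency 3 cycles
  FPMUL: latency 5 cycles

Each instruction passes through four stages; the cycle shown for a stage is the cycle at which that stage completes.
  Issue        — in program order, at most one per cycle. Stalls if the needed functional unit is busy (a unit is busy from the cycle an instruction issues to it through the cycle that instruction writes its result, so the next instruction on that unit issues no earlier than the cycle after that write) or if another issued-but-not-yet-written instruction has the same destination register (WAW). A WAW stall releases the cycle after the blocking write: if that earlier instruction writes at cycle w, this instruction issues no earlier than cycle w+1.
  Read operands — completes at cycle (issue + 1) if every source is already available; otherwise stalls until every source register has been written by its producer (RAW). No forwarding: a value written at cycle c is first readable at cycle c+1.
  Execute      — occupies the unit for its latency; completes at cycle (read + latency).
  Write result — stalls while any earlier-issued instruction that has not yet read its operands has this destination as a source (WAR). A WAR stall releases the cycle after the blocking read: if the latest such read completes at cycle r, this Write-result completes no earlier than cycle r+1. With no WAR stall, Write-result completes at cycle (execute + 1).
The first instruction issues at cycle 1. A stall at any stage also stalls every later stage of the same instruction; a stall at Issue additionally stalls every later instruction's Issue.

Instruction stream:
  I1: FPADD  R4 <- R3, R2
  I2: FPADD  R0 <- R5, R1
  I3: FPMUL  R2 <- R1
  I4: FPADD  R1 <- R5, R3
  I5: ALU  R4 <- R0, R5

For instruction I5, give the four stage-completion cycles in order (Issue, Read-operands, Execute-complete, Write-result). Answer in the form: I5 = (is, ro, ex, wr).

[I1] 1/2/5/6
[I2] 7/8/11/12  (struct: FPADD busy until I1 writes@6)
[I3] 8/9/14/15
[I4] 13/14/17/18  (struct: FPADD busy until I2 writes@12)
[I5] 14/15/16/17

I5 = (14, 15, 16, 17)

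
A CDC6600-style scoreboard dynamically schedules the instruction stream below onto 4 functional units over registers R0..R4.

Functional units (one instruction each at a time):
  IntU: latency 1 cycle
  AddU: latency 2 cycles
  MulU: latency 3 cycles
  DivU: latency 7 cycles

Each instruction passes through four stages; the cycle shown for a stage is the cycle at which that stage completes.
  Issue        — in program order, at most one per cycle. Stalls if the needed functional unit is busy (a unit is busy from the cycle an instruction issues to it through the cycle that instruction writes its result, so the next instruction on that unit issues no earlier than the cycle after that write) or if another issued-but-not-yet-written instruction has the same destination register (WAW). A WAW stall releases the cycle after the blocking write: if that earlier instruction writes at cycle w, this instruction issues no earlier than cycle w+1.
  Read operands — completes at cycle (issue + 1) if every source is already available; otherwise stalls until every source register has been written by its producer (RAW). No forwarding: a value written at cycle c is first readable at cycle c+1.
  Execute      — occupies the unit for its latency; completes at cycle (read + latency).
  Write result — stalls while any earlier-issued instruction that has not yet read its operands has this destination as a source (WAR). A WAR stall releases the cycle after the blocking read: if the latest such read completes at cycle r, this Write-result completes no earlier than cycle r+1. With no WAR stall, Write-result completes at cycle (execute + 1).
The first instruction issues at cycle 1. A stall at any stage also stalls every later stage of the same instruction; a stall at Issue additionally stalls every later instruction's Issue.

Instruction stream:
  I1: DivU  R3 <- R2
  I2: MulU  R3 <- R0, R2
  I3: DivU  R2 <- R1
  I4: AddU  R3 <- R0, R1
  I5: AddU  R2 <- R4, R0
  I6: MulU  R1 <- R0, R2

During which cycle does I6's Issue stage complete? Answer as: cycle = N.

[1] issue I1 (DivU)
[2] I1 read-ops
[9] I1 finished on DivU
[10] I1→R3
[11] issue I2 (MulU)
[12] I2 read-ops; issue I3 (DivU)
[13] I3 read-ops
[15] I2 finished on MulU
[16] I2→R3
[17] issue I4 (AddU)
[18] I4 read-ops
[20] I3 finished on DivU; I4 finished on AddU
[21] I3→R2; I4→R3
[22] issue I5 (AddU)
[23] I5 read-ops; issue I6 (MulU)
[25] I5 finished on AddU
[26] I5→R2
[27] I6 read-ops
[30] I6 finished on MulU
[31] I6→R1

cycle = 23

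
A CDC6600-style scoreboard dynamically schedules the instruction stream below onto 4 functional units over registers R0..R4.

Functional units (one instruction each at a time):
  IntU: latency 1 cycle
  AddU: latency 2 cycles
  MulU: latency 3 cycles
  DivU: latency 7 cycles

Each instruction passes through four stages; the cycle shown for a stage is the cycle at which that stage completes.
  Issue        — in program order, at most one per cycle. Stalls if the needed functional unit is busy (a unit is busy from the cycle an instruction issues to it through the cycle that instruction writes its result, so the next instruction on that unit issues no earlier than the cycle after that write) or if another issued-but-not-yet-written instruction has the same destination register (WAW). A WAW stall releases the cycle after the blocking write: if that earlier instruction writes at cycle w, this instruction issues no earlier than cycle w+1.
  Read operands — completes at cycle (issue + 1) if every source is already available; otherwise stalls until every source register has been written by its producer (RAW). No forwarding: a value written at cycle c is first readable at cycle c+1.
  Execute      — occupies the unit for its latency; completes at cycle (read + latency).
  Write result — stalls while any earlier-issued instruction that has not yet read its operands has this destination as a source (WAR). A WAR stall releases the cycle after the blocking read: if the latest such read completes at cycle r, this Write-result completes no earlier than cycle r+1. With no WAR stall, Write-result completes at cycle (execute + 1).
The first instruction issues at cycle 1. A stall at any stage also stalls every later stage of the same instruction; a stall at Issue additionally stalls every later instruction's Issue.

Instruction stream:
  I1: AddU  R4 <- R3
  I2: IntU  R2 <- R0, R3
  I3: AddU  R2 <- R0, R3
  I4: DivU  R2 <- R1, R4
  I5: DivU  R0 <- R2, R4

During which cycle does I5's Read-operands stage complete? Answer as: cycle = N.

t=1  I1 issues→AddU
t=2  I1 reads, I2 issues→IntU
t=3  I2 reads
t=4  I1 exec-done, I2 exec-done
t=5  I1 writes R4, I2 writes R2
t=6  I3 issues→AddU
t=7  I3 reads
t=9  I3 exec-done
t=10  I3 writes R2
t=11  I4 issues→DivU
t=12  I4 reads
t=19  I4 exec-done
t=20  I4 writes R2
t=21  I5 issues→DivU
t=22  I5 reads
t=29  I5 exec-done
t=30  I5 writes R0

cycle = 22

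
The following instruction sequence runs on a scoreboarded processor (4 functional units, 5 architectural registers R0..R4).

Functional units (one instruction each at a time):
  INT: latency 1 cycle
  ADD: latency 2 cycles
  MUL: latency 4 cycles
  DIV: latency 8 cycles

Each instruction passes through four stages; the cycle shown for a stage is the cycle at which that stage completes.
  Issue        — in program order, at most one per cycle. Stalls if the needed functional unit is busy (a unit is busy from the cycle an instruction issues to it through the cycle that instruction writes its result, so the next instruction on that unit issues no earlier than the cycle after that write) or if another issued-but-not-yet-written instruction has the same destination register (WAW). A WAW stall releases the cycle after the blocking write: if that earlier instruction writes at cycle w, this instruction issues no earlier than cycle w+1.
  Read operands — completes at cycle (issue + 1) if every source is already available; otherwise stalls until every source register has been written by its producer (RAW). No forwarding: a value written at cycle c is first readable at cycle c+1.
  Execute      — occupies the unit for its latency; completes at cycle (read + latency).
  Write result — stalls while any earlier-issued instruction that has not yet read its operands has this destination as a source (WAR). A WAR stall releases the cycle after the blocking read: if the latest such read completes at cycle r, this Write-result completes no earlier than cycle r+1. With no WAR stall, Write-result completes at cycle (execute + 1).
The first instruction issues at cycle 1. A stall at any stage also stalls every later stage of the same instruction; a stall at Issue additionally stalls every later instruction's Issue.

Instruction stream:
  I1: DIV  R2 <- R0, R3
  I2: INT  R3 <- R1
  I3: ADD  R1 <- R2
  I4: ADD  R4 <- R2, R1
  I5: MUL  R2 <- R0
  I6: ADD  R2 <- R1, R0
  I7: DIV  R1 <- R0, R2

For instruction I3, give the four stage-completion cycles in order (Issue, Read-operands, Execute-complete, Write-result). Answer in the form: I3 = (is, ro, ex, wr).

I3 = (3, 12, 14, 15)

I1 -> (1, 2, 10, 11)
I2 -> (2, 3, 4, 5)
I3 -> (3, 12, 14, 15)  // RAW R2: wait I1 write@11
I4 -> (16, 17, 19, 20)  // struct: ADD busy until I3 writes@15
I5 -> (17, 18, 22, 23)
I6 -> (24, 25, 27, 28)  // WAW R2: wait I5 write@23
I7 -> (25, 29, 37, 38)  // RAW R2: wait I6 write@28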